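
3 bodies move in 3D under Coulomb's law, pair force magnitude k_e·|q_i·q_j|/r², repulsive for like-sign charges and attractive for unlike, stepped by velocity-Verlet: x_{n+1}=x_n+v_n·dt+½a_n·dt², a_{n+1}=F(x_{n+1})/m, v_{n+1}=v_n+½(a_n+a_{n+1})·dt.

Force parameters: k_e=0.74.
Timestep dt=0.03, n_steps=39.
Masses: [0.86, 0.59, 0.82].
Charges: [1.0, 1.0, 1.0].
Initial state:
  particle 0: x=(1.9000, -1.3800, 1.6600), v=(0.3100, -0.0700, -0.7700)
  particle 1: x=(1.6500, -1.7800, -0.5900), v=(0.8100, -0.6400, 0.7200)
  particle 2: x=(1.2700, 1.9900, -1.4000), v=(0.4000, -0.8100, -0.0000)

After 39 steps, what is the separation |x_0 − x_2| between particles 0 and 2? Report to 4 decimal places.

3.5054

step 0: x0=(1.9000, -1.3800, 1.6600) x1=(1.6500, -1.7800, -0.5900) x2=(1.2700, 1.9900, -1.4000)
step 1: x0=(1.9093, -1.3821, 1.6370) x1=(1.6743, -1.7993, -0.5685) x2=(1.2820, 1.9657, -1.4000)
step 2: x0=(1.9186, -1.3842, 1.6141) x1=(1.6986, -1.8186, -0.5472) x2=(1.2940, 1.9416, -1.4001)
step 3: x0=(1.9280, -1.3863, 1.5915) x1=(1.7228, -1.8381, -0.5261) x2=(1.3060, 1.9175, -1.4002)
step 4: x0=(1.9374, -1.3884, 1.5690) x1=(1.7471, -1.8577, -0.5052) x2=(1.3179, 1.8934, -1.4003)
step 5: x0=(1.9468, -1.3905, 1.5467) x1=(1.7713, -1.8775, -0.4846) x2=(1.3299, 1.8695, -1.4005)
step 6: x0=(1.9562, -1.3925, 1.5246) x1=(1.7955, -1.8973, -0.4641) x2=(1.3418, 1.8457, -1.4007)
step 7: x0=(1.9656, -1.3946, 1.5027) x1=(1.8197, -1.9173, -0.4440) x2=(1.3537, 1.8219, -1.4009)
step 8: x0=(1.9751, -1.3966, 1.4811) x1=(1.8439, -1.9375, -0.4240) x2=(1.3656, 1.7982, -1.4012)
step 9: x0=(1.9845, -1.3986, 1.4596) x1=(1.8681, -1.9578, -0.4043) x2=(1.3775, 1.7746, -1.4016)
step 10: x0=(1.9940, -1.4006, 1.4383) x1=(1.8923, -1.9782, -0.3849) x2=(1.3894, 1.7511, -1.4020)
step 11: x0=(2.0035, -1.4026, 1.4173) x1=(1.9165, -1.9989, -0.3658) x2=(1.4013, 1.7277, -1.4024)
step 12: x0=(2.0131, -1.4045, 1.3966) x1=(1.9406, -2.0196, -0.3469) x2=(1.4132, 1.7043, -1.4028)
step 13: x0=(2.0226, -1.4064, 1.3760) x1=(1.9648, -2.0406, -0.3283) x2=(1.4250, 1.6810, -1.4034)
step 14: x0=(2.0321, -1.4082, 1.3557) x1=(1.9890, -2.0618, -0.3101) x2=(1.4368, 1.6579, -1.4039)
step 15: x0=(2.0417, -1.4099, 1.3357) x1=(2.0131, -2.0831, -0.2921) x2=(1.4487, 1.6348, -1.4045)
step 16: x0=(2.0513, -1.4116, 1.3159) x1=(2.0373, -2.1047, -0.2745) x2=(1.4605, 1.6117, -1.4052)
step 17: x0=(2.0609, -1.4133, 1.2964) x1=(2.0615, -2.1265, -0.2571) x2=(1.4723, 1.5888, -1.4059)
step 18: x0=(2.0705, -1.4148, 1.2772) x1=(2.0857, -2.1485, -0.2401) x2=(1.4840, 1.5660, -1.4066)
step 19: x0=(2.0800, -1.4163, 1.2582) x1=(2.1099, -2.1708, -0.2235) x2=(1.4958, 1.5432, -1.4074)
step 20: x0=(2.0896, -1.4177, 1.2396) x1=(2.1341, -2.1933, -0.2072) x2=(1.5075, 1.5205, -1.4082)
step 21: x0=(2.0992, -1.4190, 1.2212) x1=(2.1583, -2.2160, -0.1912) x2=(1.5193, 1.4980, -1.4091)
step 22: x0=(2.1088, -1.4201, 1.2031) x1=(2.1826, -2.2391, -0.1756) x2=(1.5310, 1.4755, -1.4101)
step 23: x0=(2.1184, -1.4212, 1.1853) x1=(2.2069, -2.2624, -0.1603) x2=(1.5427, 1.4530, -1.4110)
step 24: x0=(2.1280, -1.4221, 1.1677) x1=(2.2313, -2.2861, -0.1454) x2=(1.5544, 1.4307, -1.4121)
step 25: x0=(2.1376, -1.4229, 1.1505) x1=(2.2556, -2.3101, -0.1308) x2=(1.5660, 1.4085, -1.4132)
step 26: x0=(2.1471, -1.4236, 1.1336) x1=(2.2801, -2.3344, -0.1166) x2=(1.5777, 1.3863, -1.4143)
step 27: x0=(2.1566, -1.4241, 1.1170) x1=(2.3046, -2.3590, -0.1028) x2=(1.5893, 1.3643, -1.4155)
step 28: x0=(2.1661, -1.4244, 1.1006) x1=(2.3291, -2.3840, -0.0893) x2=(1.6009, 1.3423, -1.4168)
step 29: x0=(2.1756, -1.4246, 1.0846) x1=(2.3537, -2.4093, -0.0762) x2=(1.6125, 1.3204, -1.4181)
step 30: x0=(2.1851, -1.4246, 1.0688) x1=(2.3784, -2.4350, -0.0634) x2=(1.6241, 1.2986, -1.4194)
step 31: x0=(2.1945, -1.4245, 1.0533) x1=(2.4031, -2.4611, -0.0509) x2=(1.6357, 1.2769, -1.4209)
step 32: x0=(2.2038, -1.4241, 1.0381) x1=(2.4280, -2.4876, -0.0387) x2=(1.6472, 1.2553, -1.4223)
step 33: x0=(2.2132, -1.4236, 1.0232) x1=(2.4529, -2.5145, -0.0269) x2=(1.6587, 1.2337, -1.4239)
step 34: x0=(2.2225, -1.4229, 1.0085) x1=(2.4779, -2.5418, -0.0154) x2=(1.6702, 1.2123, -1.4255)
step 35: x0=(2.2317, -1.4219, 0.9941) x1=(2.5029, -2.5695, -0.0042) x2=(1.6817, 1.1910, -1.4271)
step 36: x0=(2.2409, -1.4208, 0.9799) x1=(2.5281, -2.5976, 0.0068) x2=(1.6932, 1.1697, -1.4288)
step 37: x0=(2.2501, -1.4195, 0.9660) x1=(2.5534, -2.6262, 0.0175) x2=(1.7046, 1.1485, -1.4306)
step 38: x0=(2.2592, -1.4180, 0.9523) x1=(2.5788, -2.6551, 0.0279) x2=(1.7161, 1.1274, -1.4324)
step 39: x0=(2.2682, -1.4162, 0.9388) x1=(2.6043, -2.6845, 0.0381) x2=(1.7275, 1.1064, -1.4343)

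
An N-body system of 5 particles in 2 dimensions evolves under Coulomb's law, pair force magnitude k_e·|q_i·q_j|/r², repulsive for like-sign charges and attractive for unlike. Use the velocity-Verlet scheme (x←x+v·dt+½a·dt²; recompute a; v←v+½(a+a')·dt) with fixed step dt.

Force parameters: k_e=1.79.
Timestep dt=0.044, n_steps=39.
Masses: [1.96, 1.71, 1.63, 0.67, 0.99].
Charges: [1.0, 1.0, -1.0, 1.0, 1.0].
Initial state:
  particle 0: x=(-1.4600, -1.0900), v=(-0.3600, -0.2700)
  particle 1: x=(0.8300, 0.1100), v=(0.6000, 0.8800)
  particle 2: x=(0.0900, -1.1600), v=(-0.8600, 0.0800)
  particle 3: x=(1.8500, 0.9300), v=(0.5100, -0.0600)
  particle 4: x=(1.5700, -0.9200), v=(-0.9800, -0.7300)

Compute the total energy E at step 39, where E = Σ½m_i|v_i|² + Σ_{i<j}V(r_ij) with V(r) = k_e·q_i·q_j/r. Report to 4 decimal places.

3.9267

step 0: x0=(-1.4600, -1.0900) x1=(0.8300, 0.1100) x2=(0.0900, -1.1600) x3=(1.8500, 0.9300) x4=(1.5700, -0.9200)
step 1: x0=(-1.4757, -1.1020) x1=(0.8555, 0.1485) x2=(0.0525, -1.1559) x3=(1.8737, 0.9289) x4=(1.5269, -0.9536)
step 2: x0=(-1.4912, -1.1142) x1=(0.8791, 0.1867) x2=(0.0158, -1.1506) x3=(1.8999, 0.9307) x4=(1.4835, -0.9902)
step 3: x0=(-1.5065, -1.1266) x1=(0.9010, 0.2247) x2=(-0.0204, -1.1442) x3=(1.9289, 0.9354) x4=(1.4396, -1.0295)
step 4: x0=(-1.5214, -1.1392) x1=(0.9213, 0.2624) x2=(-0.0558, -1.1370) x3=(1.9607, 0.9430) x4=(1.3950, -1.0716)
step 5: x0=(-1.5360, -1.1520) x1=(0.9399, 0.3000) x2=(-0.0907, -1.1289) x3=(1.9956, 0.9532) x4=(1.3496, -1.1161)
step 6: x0=(-1.5502, -1.1649) x1=(0.9570, 0.3373) x2=(-0.1249, -1.1201) x3=(2.0334, 0.9660) x4=(1.3031, -1.1629)
step 7: x0=(-1.5641, -1.1779) x1=(0.9726, 0.3744) x2=(-0.1587, -1.1107) x3=(2.0743, 0.9812) x4=(1.2554, -1.2117)
step 8: x0=(-1.5775, -1.1911) x1=(0.9867, 0.4114) x2=(-0.1919, -1.1008) x3=(2.1183, 0.9986) x4=(1.2065, -1.2623)
step 9: x0=(-1.5905, -1.2044) x1=(0.9996, 0.4481) x2=(-0.2246, -1.0904) x3=(2.1652, 1.0180) x4=(1.1562, -1.3145)
step 10: x0=(-1.6030, -1.2177) x1=(1.0111, 0.4847) x2=(-0.2569, -1.0798) x3=(2.2151, 1.0394) x4=(1.1044, -1.3681)
step 11: x0=(-1.6151, -1.2310) x1=(1.0214, 0.5211) x2=(-0.2887, -1.0689) x3=(2.2678, 1.0625) x4=(1.0513, -1.4227)
step 12: x0=(-1.6266, -1.2443) x1=(1.0306, 0.5573) x2=(-0.3203, -1.0580) x3=(2.3232, 1.0871) x4=(0.9966, -1.4783)
step 13: x0=(-1.6376, -1.2577) x1=(1.0387, 0.5934) x2=(-0.3515, -1.0471) x3=(2.3812, 1.1131) x4=(0.9405, -1.5346)
step 14: x0=(-1.6480, -1.2709) x1=(1.0458, 0.6294) x2=(-0.3825, -1.0364) x3=(2.4417, 1.1404) x4=(0.8830, -1.5914)
step 15: x0=(-1.6579, -1.2841) x1=(1.0519, 0.6652) x2=(-0.4132, -1.0259) x3=(2.5046, 1.1688) x4=(0.8241, -1.6485)
step 16: x0=(-1.6671, -1.2971) x1=(1.0571, 0.7010) x2=(-0.4439, -1.0157) x3=(2.5696, 1.1982) x4=(0.7639, -1.7058)
step 17: x0=(-1.6758, -1.3100) x1=(1.0615, 0.7366) x2=(-0.4746, -1.0060) x3=(2.6367, 1.2285) x4=(0.7025, -1.7632)
step 18: x0=(-1.6837, -1.3226) x1=(1.0652, 0.7722) x2=(-0.5053, -0.9968) x3=(2.7057, 1.2597) x4=(0.6399, -1.8205)
step 19: x0=(-1.6911, -1.3350) x1=(1.0681, 0.8076) x2=(-0.5362, -0.9883) x3=(2.7765, 1.2915) x4=(0.5763, -1.8776)
step 20: x0=(-1.6977, -1.3471) x1=(1.0703, 0.8431) x2=(-0.5672, -0.9805) x3=(2.8490, 1.3240) x4=(0.5118, -1.9344)
step 21: x0=(-1.7037, -1.3588) x1=(1.0719, 0.8784) x2=(-0.5987, -0.9735) x3=(2.9230, 1.3571) x4=(0.4464, -1.9909)
step 22: x0=(-1.7089, -1.3701) x1=(1.0729, 0.9137) x2=(-0.6305, -0.9674) x3=(2.9986, 1.3907) x4=(0.3803, -2.0470)
step 23: x0=(-1.7134, -1.3810) x1=(1.0734, 0.9490) x2=(-0.6628, -0.9623) x3=(3.0754, 1.4248) x4=(0.3136, -2.1027)
step 24: x0=(-1.7172, -1.3913) x1=(1.0734, 0.9842) x2=(-0.6958, -0.9582) x3=(3.1536, 1.4593) x4=(0.2464, -2.1579)
step 25: x0=(-1.7201, -1.4011) x1=(1.0729, 1.0194) x2=(-0.7295, -0.9552) x3=(3.2329, 1.4942) x4=(0.1788, -2.2127)
step 26: x0=(-1.7222, -1.4102) x1=(1.0720, 1.0546) x2=(-0.7640, -0.9534) x3=(3.3134, 1.5295) x4=(0.1110, -2.2670)
step 27: x0=(-1.7234, -1.4185) x1=(1.0707, 1.0897) x2=(-0.7996, -0.9529) x3=(3.3949, 1.5651) x4=(0.0429, -2.3209)
step 28: x0=(-1.7236, -1.4260) x1=(1.0690, 1.1248) x2=(-0.8361, -0.9537) x3=(3.4773, 1.6009) x4=(-0.0252, -2.3745)
step 29: x0=(-1.7229, -1.4325) x1=(1.0669, 1.1599) x2=(-0.8739, -0.9559) x3=(3.5607, 1.6371) x4=(-0.0933, -2.4276)
step 30: x0=(-1.7210, -1.4380) x1=(1.0645, 1.1950) x2=(-0.9131, -0.9597) x3=(3.6449, 1.6735) x4=(-0.1614, -2.4805)
step 31: x0=(-1.7180, -1.4423) x1=(1.0618, 1.2301) x2=(-0.9537, -0.9652) x3=(3.7299, 1.7101) x4=(-0.2293, -2.5332)
step 32: x0=(-1.7137, -1.4453) x1=(1.0589, 1.2652) x2=(-0.9961, -0.9725) x3=(3.8157, 1.7469) x4=(-0.2970, -2.5857)
step 33: x0=(-1.7079, -1.4467) x1=(1.0556, 1.3003) x2=(-1.0403, -0.9818) x3=(3.9022, 1.7840) x4=(-0.3644, -2.6381)
step 34: x0=(-1.7005, -1.4463) x1=(1.0521, 1.3354) x2=(-1.0868, -0.9933) x3=(3.9893, 1.8212) x4=(-0.4316, -2.6904)
step 35: x0=(-1.6911, -1.4438) x1=(1.0484, 1.3705) x2=(-1.1357, -1.0074) x3=(4.0771, 1.8586) x4=(-0.4986, -2.7428)
step 36: x0=(-1.6795, -1.4388) x1=(1.0445, 1.4057) x2=(-1.1877, -1.0246) x3=(4.1655, 1.8962) x4=(-0.5652, -2.7953)
step 37: x0=(-1.6650, -1.4307) x1=(1.0403, 1.4408) x2=(-1.2431, -1.0455) x3=(4.2545, 1.9339) x4=(-0.6316, -2.8479)
step 38: x0=(-1.6470, -1.4186) x1=(1.0360, 1.4760) x2=(-1.3030, -1.0711) x3=(4.3440, 1.9717) x4=(-0.6977, -2.9007)
step 39: x0=(-1.6243, -1.4009) x1=(1.0315, 1.5112) x2=(-1.3688, -1.1035) x3=(4.4340, 2.0097) x4=(-0.7636, -2.9538)
step 0 velocities: v0=(-0.3600, -0.2700) v1=(0.6000, 0.8800) v2=(-0.8600, 0.0800) v3=(0.5100, -0.0600) v4=(-0.9800, -0.7300)
step 0: KE=2.6039, PE=1.2591, E=3.8630
step 39 velocities: v0=(0.5987, 0.5067) v1=(-0.1040, 0.8004) v2=(-1.5944, -0.8592) v3=(2.0518, 0.8649) v4=(-1.4964, -1.2098)
step 39: KE=7.3271, PE=-3.4004, E=3.9267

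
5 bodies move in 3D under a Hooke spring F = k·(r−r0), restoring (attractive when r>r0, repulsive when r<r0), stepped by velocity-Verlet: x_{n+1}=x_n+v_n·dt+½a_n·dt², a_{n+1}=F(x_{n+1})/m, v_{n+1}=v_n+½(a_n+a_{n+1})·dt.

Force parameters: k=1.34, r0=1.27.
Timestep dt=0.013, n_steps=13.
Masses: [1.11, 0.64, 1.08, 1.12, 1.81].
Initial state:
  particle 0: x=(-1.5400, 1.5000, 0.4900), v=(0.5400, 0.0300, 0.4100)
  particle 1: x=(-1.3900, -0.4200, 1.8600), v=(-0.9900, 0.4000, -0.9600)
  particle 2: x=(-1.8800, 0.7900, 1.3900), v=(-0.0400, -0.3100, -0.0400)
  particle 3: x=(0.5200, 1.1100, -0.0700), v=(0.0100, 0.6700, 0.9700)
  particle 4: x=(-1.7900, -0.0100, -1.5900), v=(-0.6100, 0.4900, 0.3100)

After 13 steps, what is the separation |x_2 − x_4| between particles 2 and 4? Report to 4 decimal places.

step 0: x0=(-1.5400, 1.5000, 0.4900) x1=(-1.3900, -0.4200, 1.8600) x2=(-1.8800, 0.7900, 1.3900) x3=(0.5200, 1.1100, -0.0700) x4=(-1.7900, -0.0100, -1.5900)
step 1: x0=(-1.5329, 1.5002, 0.4953) x1=(-1.4027, -0.4144, 1.8468) x2=(-1.8804, 0.7859, 1.3892) x3=(0.5197, 1.1186, -0.0573) x4=(-1.7978, -0.0035, -1.5856)
step 2: x0=(-1.5256, 1.5001, 0.5004) x1=(-1.4152, -0.4081, 1.8322) x2=(-1.8805, 0.7818, 1.3879) x3=(0.5184, 1.1268, -0.0443) x4=(-1.8054, 0.0031, -1.5805)
step 3: x0=(-1.5182, 1.4996, 0.5053) x1=(-1.4274, -0.4010, 1.8162) x2=(-1.8803, 0.7775, 1.3861) x3=(0.5162, 1.1347, -0.0310) x4=(-1.8129, 0.0100, -1.5746)
step 4: x0=(-1.5106, 1.4987, 0.5101) x1=(-1.4392, -0.3932, 1.7989) x2=(-1.8798, 0.7732, 1.3838) x3=(0.5130, 1.1423, -0.0175) x4=(-1.8200, 0.0171, -1.5680)
step 5: x0=(-1.5029, 1.4975, 0.5148) x1=(-1.4508, -0.3846, 1.7803) x2=(-1.8790, 0.7688, 1.3810) x3=(0.5089, 1.1495, -0.0038) x4=(-1.8270, 0.0244, -1.5607)
step 6: x0=(-1.4951, 1.4960, 0.5193) x1=(-1.4620, -0.3754, 1.7603) x2=(-1.8780, 0.7644, 1.3777) x3=(0.5039, 1.1565, 0.0101) x4=(-1.8338, 0.0318, -1.5527)
step 7: x0=(-1.4871, 1.4941, 0.5237) x1=(-1.4730, -0.3655, 1.7390) x2=(-1.8767, 0.7599, 1.3738) x3=(0.4980, 1.1631, 0.0243) x4=(-1.8403, 0.0395, -1.5439)
step 8: x0=(-1.4790, 1.4919, 0.5279) x1=(-1.4836, -0.3548, 1.7165) x2=(-1.8751, 0.7553, 1.3695) x3=(0.4911, 1.1694, 0.0387) x4=(-1.8467, 0.0474, -1.5345)
step 9: x0=(-1.4707, 1.4894, 0.5319) x1=(-1.4939, -0.3435, 1.6928) x2=(-1.8732, 0.7507, 1.3647) x3=(0.4834, 1.1753, 0.0532) x4=(-1.8528, 0.0554, -1.5243)
step 10: x0=(-1.4624, 1.4865, 0.5358) x1=(-1.5038, -0.3316, 1.6679) x2=(-1.8711, 0.7461, 1.3594) x3=(0.4747, 1.1809, 0.0679) x4=(-1.8587, 0.0636, -1.5134)
step 11: x0=(-1.4539, 1.4834, 0.5395) x1=(-1.5134, -0.3191, 1.6418) x2=(-1.8688, 0.7414, 1.3536) x3=(0.4651, 1.1862, 0.0828) x4=(-1.8643, 0.0721, -1.5019)
step 12: x0=(-1.4453, 1.4800, 0.5430) x1=(-1.5227, -0.3059, 1.6146) x2=(-1.8662, 0.7368, 1.3474) x3=(0.4546, 1.1912, 0.0979) x4=(-1.8698, 0.0807, -1.4897)
step 13: x0=(-1.4367, 1.4762, 0.5464) x1=(-1.5316, -0.2922, 1.5863) x2=(-1.8634, 0.7321, 1.3407) x3=(0.4433, 1.1958, 0.1131) x4=(-1.8750, 0.0895, -1.4768)

2.8898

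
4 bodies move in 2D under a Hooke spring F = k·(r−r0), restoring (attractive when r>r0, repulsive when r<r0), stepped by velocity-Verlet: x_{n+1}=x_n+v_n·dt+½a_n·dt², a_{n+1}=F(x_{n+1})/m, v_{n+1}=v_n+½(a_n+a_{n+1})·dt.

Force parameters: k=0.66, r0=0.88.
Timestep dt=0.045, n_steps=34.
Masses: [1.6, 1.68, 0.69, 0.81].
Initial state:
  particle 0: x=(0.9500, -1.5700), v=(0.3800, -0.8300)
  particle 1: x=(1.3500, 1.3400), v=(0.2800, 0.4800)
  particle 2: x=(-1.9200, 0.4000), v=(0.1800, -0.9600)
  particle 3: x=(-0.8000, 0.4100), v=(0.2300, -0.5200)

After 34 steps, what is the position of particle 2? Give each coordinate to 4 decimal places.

step 0: x0=(0.9500, -1.5700) x1=(1.3500, 1.3400) x2=(-1.9200, 0.4000) x3=(-0.8000, 0.4100)
step 1: x0=(0.9658, -1.6053) x1=(1.3610, 1.3603) x2=(-1.9072, 0.3561) x3=(-0.7878, 0.3860)
step 2: x0=(0.9791, -1.6366) x1=(1.3688, 1.3778) x2=(-1.8852, 0.3107) x3=(-0.7718, 0.3608)
step 3: x0=(0.9899, -1.6637) x1=(1.3733, 1.3925) x2=(-1.8538, 0.2641) x3=(-0.7520, 0.3344)
step 4: x0=(0.9981, -1.6867) x1=(1.3747, 1.4043) x2=(-1.8133, 0.2164) x3=(-0.7285, 0.3069)
step 5: x0=(1.0039, -1.7056) x1=(1.3729, 1.4130) x2=(-1.7637, 0.1677) x3=(-0.7013, 0.2783)
step 6: x0=(1.0073, -1.7203) x1=(1.3680, 1.4187) x2=(-1.7054, 0.1182) x3=(-0.6703, 0.2487)
step 7: x0=(1.0083, -1.7309) x1=(1.3601, 1.4212) x2=(-1.6385, 0.0679) x3=(-0.6357, 0.2181)
step 8: x0=(1.0070, -1.7375) x1=(1.3493, 1.4205) x2=(-1.5634, 0.0171) x3=(-0.5975, 0.1866)
step 9: x0=(1.0035, -1.7400) x1=(1.3356, 1.4166) x2=(-1.4804, -0.0342) x3=(-0.5557, 0.1543)
step 10: x0=(0.9978, -1.7387) x1=(1.3192, 1.4094) x2=(-1.3900, -0.0858) x3=(-0.5105, 0.1212)
step 11: x0=(0.9902, -1.7335) x1=(1.3002, 1.3990) x2=(-1.2925, -0.1374) x3=(-0.4619, 0.0875)
step 12: x0=(0.9808, -1.7245) x1=(1.2787, 1.3852) x2=(-1.1885, -0.1892) x3=(-0.4101, 0.0532)
step 13: x0=(0.9696, -1.7120) x1=(1.2548, 1.3682) x2=(-1.0784, -0.2408) x3=(-0.3551, 0.0185)
step 14: x0=(0.9567, -1.6959) x1=(1.2288, 1.3479) x2=(-0.9629, -0.2922) x3=(-0.2970, -0.0166)
step 15: x0=(0.9425, -1.6764) x1=(1.2008, 1.3244) x2=(-0.8424, -0.3432) x3=(-0.2361, -0.0519)
step 16: x0=(0.9269, -1.6538) x1=(1.1709, 1.2977) x2=(-0.7176, -0.3939) x3=(-0.1725, -0.0874)
step 17: x0=(0.9102, -1.6281) x1=(1.1393, 1.2679) x2=(-0.5889, -0.4440) x3=(-0.1063, -0.1227)
step 18: x0=(0.8925, -1.5995) x1=(1.1061, 1.2350) x2=(-0.4571, -0.4936) x3=(-0.0378, -0.1579)
step 19: x0=(0.8739, -1.5683) x1=(1.0716, 1.1991) x2=(-0.3226, -0.5426) x3=(0.0329, -0.1926)
step 20: x0=(0.8548, -1.5345) x1=(1.0359, 1.1604) x2=(-0.1859, -0.5909) x3=(0.1055, -0.2269)
step 21: x0=(0.8351, -1.4986) x1=(0.9992, 1.1188) x2=(-0.0476, -0.6386) x3=(0.1798, -0.2604)
step 22: x0=(0.8152, -1.4605) x1=(0.9617, 1.0746) x2=(0.0919, -0.6855) x3=(0.2555, -0.2930)
step 23: x0=(0.7950, -1.4207) x1=(0.9234, 1.0278) x2=(0.2322, -0.7316) x3=(0.3322, -0.3246)
step 24: x0=(0.7748, -1.3793) x1=(0.8846, 0.9786) x2=(0.3731, -0.7768) x3=(0.4098, -0.3550)
step 25: x0=(0.7547, -1.3366) x1=(0.8454, 0.9271) x2=(0.5142, -0.8208) x3=(0.4878, -0.3842)
step 26: x0=(0.7348, -1.2929) x1=(0.8059, 0.8734) x2=(0.6554, -0.8634) x3=(0.5660, -0.4120)
step 27: x0=(0.7149, -1.2485) x1=(0.7662, 0.8177) x2=(0.7968, -0.9044) x3=(0.6442, -0.4385)
step 28: x0=(0.6949, -1.2036) x1=(0.7266, 0.7601) x2=(0.9386, -0.9434) x3=(0.7223, -0.4637)
step 29: x0=(0.6747, -1.1582) x1=(0.6869, 0.7006) x2=(1.0812, -0.9807) x3=(0.8001, -0.4875)
step 30: x0=(0.6541, -1.1123) x1=(0.6475, 0.6395) x2=(1.2245, -1.0165) x3=(0.8777, -0.5100)
step 31: x0=(0.6332, -1.0658) x1=(0.6083, 0.5768) x2=(1.3681, -1.0511) x3=(0.9551, -0.5313)
step 32: x0=(0.6120, -1.0190) x1=(0.5695, 0.5127) x2=(1.5115, -1.0845) x3=(1.0324, -0.5516)
step 33: x0=(0.5907, -0.9717) x1=(0.5312, 0.4471) x2=(1.6541, -1.1164) x3=(1.1095, -0.5709)
step 34: x0=(0.5694, -0.9242) x1=(0.4936, 0.3802) x2=(1.7953, -1.1468) x3=(1.1866, -0.5894)

(1.7953, -1.1468)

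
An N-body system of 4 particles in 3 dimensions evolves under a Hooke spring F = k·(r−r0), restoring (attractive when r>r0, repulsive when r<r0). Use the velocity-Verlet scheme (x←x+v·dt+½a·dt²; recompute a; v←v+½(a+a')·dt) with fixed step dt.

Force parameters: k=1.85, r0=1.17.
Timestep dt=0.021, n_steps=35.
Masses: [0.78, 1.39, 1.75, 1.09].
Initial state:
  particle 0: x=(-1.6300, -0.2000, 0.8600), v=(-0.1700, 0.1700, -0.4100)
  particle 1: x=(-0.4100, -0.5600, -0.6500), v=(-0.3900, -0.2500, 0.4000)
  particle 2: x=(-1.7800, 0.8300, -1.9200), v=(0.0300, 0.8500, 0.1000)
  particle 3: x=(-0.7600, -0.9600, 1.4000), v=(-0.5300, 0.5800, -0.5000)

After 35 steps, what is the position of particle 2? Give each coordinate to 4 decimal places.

(-1.4425, 0.8038, -0.8313)

step 0: x0=(-1.6300, -0.2000, 0.8600) x1=(-0.4100, -0.5600, -0.6500) x2=(-1.7800, 0.8300, -1.9200) x3=(-0.7600, -0.9600, 1.4000)
step 1: x0=(-1.6333, -0.1962, 0.8502) x1=(-0.4186, -0.5651, -0.6413) x2=(-1.7790, 0.8473, -1.9168) x3=(-0.7714, -0.9473, 1.3883)
step 2: x0=(-1.6362, -0.1920, 0.8381) x1=(-0.4279, -0.5697, -0.6322) x2=(-1.7774, 0.8633, -1.9115) x3=(-0.7832, -0.9334, 1.3741)
step 3: x0=(-1.6385, -0.1873, 0.8236) x1=(-0.4381, -0.5739, -0.6225) x2=(-1.7750, 0.8781, -1.9040) x3=(-0.7955, -0.9185, 1.3576)
step 4: x0=(-1.6404, -0.1821, 0.8069) x1=(-0.4490, -0.5778, -0.6124) x2=(-1.7720, 0.8917, -1.8944) x3=(-0.8082, -0.9025, 1.3386)
step 5: x0=(-1.6419, -0.1765, 0.7880) x1=(-0.4606, -0.5811, -0.6019) x2=(-1.7683, 0.9041, -1.8827) x3=(-0.8213, -0.8854, 1.3174)
step 6: x0=(-1.6430, -0.1703, 0.7669) x1=(-0.4730, -0.5840, -0.5910) x2=(-1.7640, 0.9153, -1.8689) x3=(-0.8348, -0.8673, 1.2940)
step 7: x0=(-1.6437, -0.1637, 0.7436) x1=(-0.4860, -0.5865, -0.5798) x2=(-1.7591, 0.9252, -1.8531) x3=(-0.8487, -0.8482, 1.2683)
step 8: x0=(-1.6440, -0.1566, 0.7183) x1=(-0.4998, -0.5884, -0.5682) x2=(-1.7535, 0.9339, -1.8353) x3=(-0.8629, -0.8281, 1.2405)
step 9: x0=(-1.6440, -0.1489, 0.6909) x1=(-0.5143, -0.5899, -0.5563) x2=(-1.7473, 0.9414, -1.8155) x3=(-0.8775, -0.8070, 1.2106)
step 10: x0=(-1.6437, -0.1407, 0.6616) x1=(-0.5294, -0.5909, -0.5443) x2=(-1.7406, 0.9477, -1.7938) x3=(-0.8925, -0.7850, 1.1788)
step 11: x0=(-1.6431, -0.1320, 0.6305) x1=(-0.5451, -0.5914, -0.5320) x2=(-1.7332, 0.9529, -1.7703) x3=(-0.9077, -0.7621, 1.1450)
step 12: x0=(-1.6423, -0.1228, 0.5975) x1=(-0.5615, -0.5914, -0.5195) x2=(-1.7253, 0.9568, -1.7449) x3=(-0.9232, -0.7384, 1.1094)
step 13: x0=(-1.6413, -0.1130, 0.5628) x1=(-0.5784, -0.5910, -0.5070) x2=(-1.7169, 0.9596, -1.7178) x3=(-0.9390, -0.7138, 1.0721)
step 14: x0=(-1.6401, -0.1027, 0.5265) x1=(-0.5959, -0.5900, -0.4943) x2=(-1.7080, 0.9613, -1.6890) x3=(-0.9550, -0.6885, 1.0332)
step 15: x0=(-1.6388, -0.0918, 0.4887) x1=(-0.6138, -0.5885, -0.4816) x2=(-1.6986, 0.9619, -1.6586) x3=(-0.9713, -0.6623, 0.9926)
step 16: x0=(-1.6374, -0.0804, 0.4494) x1=(-0.6323, -0.5866, -0.4690) x2=(-1.6887, 0.9614, -1.6266) x3=(-0.9878, -0.6355, 0.9507)
step 17: x0=(-1.6359, -0.0685, 0.4087) x1=(-0.6512, -0.5841, -0.4563) x2=(-1.6783, 0.9599, -1.5931) x3=(-1.0044, -0.6080, 0.9073)
step 18: x0=(-1.6344, -0.0560, 0.3668) x1=(-0.6705, -0.5812, -0.4438) x2=(-1.6676, 0.9573, -1.5583) x3=(-1.0212, -0.5799, 0.8628)
step 19: x0=(-1.6330, -0.0430, 0.3237) x1=(-0.6902, -0.5779, -0.4314) x2=(-1.6564, 0.9538, -1.5221) x3=(-1.0382, -0.5511, 0.8171)
step 20: x0=(-1.6316, -0.0294, 0.2796) x1=(-0.7103, -0.5741, -0.4191) x2=(-1.6449, 0.9493, -1.4846) x3=(-1.0553, -0.5218, 0.7703)
step 21: x0=(-1.6303, -0.0153, 0.2344) x1=(-0.7306, -0.5699, -0.4071) x2=(-1.6330, 0.9440, -1.4460) x3=(-1.0725, -0.4920, 0.7227)
step 22: x0=(-1.6292, -0.0007, 0.1883) x1=(-0.7512, -0.5652, -0.3952) x2=(-1.6208, 0.9378, -1.4063) x3=(-1.0898, -0.4616, 0.6743)
step 23: x0=(-1.6282, 0.0145, 0.1415) x1=(-0.7720, -0.5603, -0.3837) x2=(-1.6082, 0.9308, -1.3656) x3=(-1.1072, -0.4309, 0.6251)
step 24: x0=(-1.6274, 0.0301, 0.0939) x1=(-0.7929, -0.5549, -0.3724) x2=(-1.5954, 0.9230, -1.3240) x3=(-1.1246, -0.3997, 0.5754)
step 25: x0=(-1.6270, 0.0463, 0.0456) x1=(-0.8141, -0.5493, -0.3615) x2=(-1.5824, 0.9145, -1.2815) x3=(-1.1421, -0.3681, 0.5253)
step 26: x0=(-1.6268, 0.0630, -0.0032) x1=(-0.8353, -0.5434, -0.3509) x2=(-1.5691, 0.9054, -1.2384) x3=(-1.1597, -0.3362, 0.4748)
step 27: x0=(-1.6269, 0.0801, -0.0525) x1=(-0.8565, -0.5372, -0.3406) x2=(-1.5556, 0.8956, -1.1946) x3=(-1.1772, -0.3040, 0.4241)
step 28: x0=(-1.6273, 0.0977, -0.1022) x1=(-0.8778, -0.5308, -0.3307) x2=(-1.5419, 0.8853, -1.1502) x3=(-1.1948, -0.2715, 0.3732)
step 29: x0=(-1.6282, 0.1157, -0.1523) x1=(-0.8991, -0.5243, -0.3212) x2=(-1.5281, 0.8746, -1.1054) x3=(-1.2125, -0.2387, 0.3224)
step 30: x0=(-1.6294, 0.1340, -0.2027) x1=(-0.9203, -0.5177, -0.3120) x2=(-1.5141, 0.8634, -1.0602) x3=(-1.2301, -0.2057, 0.2716)
step 31: x0=(-1.6311, 0.1528, -0.2534) x1=(-0.9414, -0.5110, -0.3032) x2=(-1.5000, 0.8519, -1.0147) x3=(-1.2477, -0.1724, 0.2210)
step 32: x0=(-1.6333, 0.1718, -0.3043) x1=(-0.9624, -0.5043, -0.2947) x2=(-1.4858, 0.8401, -0.9689) x3=(-1.2654, -0.1389, 0.1706)
step 33: x0=(-1.6359, 0.1911, -0.3554) x1=(-0.9832, -0.4977, -0.2865) x2=(-1.4714, 0.8281, -0.9231) x3=(-1.2831, -0.1052, 0.1206)
step 34: x0=(-1.6390, 0.2105, -0.4067) x1=(-1.0039, -0.4912, -0.2786) x2=(-1.4570, 0.8160, -0.8772) x3=(-1.3008, -0.0713, 0.0710)
step 35: x0=(-1.6427, 0.2300, -0.4582) x1=(-1.0244, -0.4847, -0.2710) x2=(-1.4425, 0.8038, -0.8313) x3=(-1.3184, -0.0373, 0.0218)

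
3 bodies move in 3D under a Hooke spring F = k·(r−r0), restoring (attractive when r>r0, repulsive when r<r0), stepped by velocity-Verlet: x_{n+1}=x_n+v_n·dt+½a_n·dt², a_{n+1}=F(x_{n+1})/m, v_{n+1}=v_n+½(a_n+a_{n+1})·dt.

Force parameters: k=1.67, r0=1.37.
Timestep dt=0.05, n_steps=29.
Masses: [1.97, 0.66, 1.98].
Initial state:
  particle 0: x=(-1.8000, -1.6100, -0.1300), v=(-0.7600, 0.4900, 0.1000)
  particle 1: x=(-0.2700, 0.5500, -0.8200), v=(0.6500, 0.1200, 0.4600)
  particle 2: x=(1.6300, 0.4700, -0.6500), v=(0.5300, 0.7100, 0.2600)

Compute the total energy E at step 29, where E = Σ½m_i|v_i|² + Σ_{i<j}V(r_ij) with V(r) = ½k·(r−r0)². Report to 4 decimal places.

9.6404

step 0: x0=(-1.8000, -1.6100, -0.1300) x1=(-0.2700, 0.5500, -0.8200) x2=(1.6300, 0.4700, -0.6500)
step 1: x0=(-1.8348, -1.5829, -0.1257) x1=(-0.2382, 0.5525, -0.7958) x2=(1.6535, 0.5041, -0.6367)
step 2: x0=(-1.8630, -1.5506, -0.1229) x1=(-0.2082, 0.5482, -0.7691) x2=(1.6711, 0.5352, -0.6228)
step 3: x0=(-1.8844, -1.5131, -0.1214) x1=(-0.1801, 0.5371, -0.7402) x2=(1.6825, 0.5635, -0.6082)
step 4: x0=(-1.8989, -1.4705, -0.1214) x1=(-0.1543, 0.5197, -0.7090) x2=(1.6879, 0.5888, -0.5930)
step 5: x0=(-1.9065, -1.4228, -0.1225) x1=(-0.1310, 0.4961, -0.6759) x2=(1.6872, 0.6111, -0.5773)
step 6: x0=(-1.9072, -1.3703, -0.1250) x1=(-0.1102, 0.4668, -0.6409) x2=(1.6805, 0.6305, -0.5609)
step 7: x0=(-1.9009, -1.3131, -0.1285) x1=(-0.0922, 0.4322, -0.6042) x2=(1.6678, 0.6470, -0.5439)
step 8: x0=(-1.8879, -1.2514, -0.1331) x1=(-0.0770, 0.3928, -0.5660) x2=(1.6493, 0.6607, -0.5265)
step 9: x0=(-1.8681, -1.1855, -0.1387) x1=(-0.0645, 0.3490, -0.5265) x2=(1.6250, 0.6715, -0.5084)
step 10: x0=(-1.8419, -1.1156, -0.1451) x1=(-0.0548, 0.3016, -0.4860) x2=(1.5952, 0.6797, -0.4899)
step 11: x0=(-1.8095, -1.0420, -0.1523) x1=(-0.0476, 0.2509, -0.4446) x2=(1.5601, 0.6852, -0.4709)
step 12: x0=(-1.7710, -0.9651, -0.1602) x1=(-0.0429, 0.1976, -0.4025) x2=(1.5198, 0.6883, -0.4515)
step 13: x0=(-1.7269, -0.8851, -0.1686) x1=(-0.0403, 0.1423, -0.3599) x2=(1.4745, 0.6890, -0.4316)
step 14: x0=(-1.6775, -0.8023, -0.1775) x1=(-0.0396, 0.0855, -0.3171) x2=(1.4247, 0.6875, -0.4114)
step 15: x0=(-1.6232, -0.7172, -0.1868) x1=(-0.0404, 0.0278, -0.2740) x2=(1.3705, 0.6839, -0.3909)
step 16: x0=(-1.5645, -0.6299, -0.1963) x1=(-0.0423, -0.0306, -0.2310) x2=(1.3122, 0.6784, -0.3701)
step 17: x0=(-1.5017, -0.5409, -0.2061) x1=(-0.0449, -0.0890, -0.1880) x2=(1.2501, 0.6712, -0.3490)
step 18: x0=(-1.4355, -0.4504, -0.2161) x1=(-0.0476, -0.1473, -0.1451) x2=(1.1847, 0.6624, -0.3278)
step 19: x0=(-1.3663, -0.3586, -0.2261) x1=(-0.0500, -0.2052, -0.1023) x2=(1.1162, 0.6523, -0.3064)
step 20: x0=(-1.2946, -0.2658, -0.2363) x1=(-0.0517, -0.2628, -0.0596) x2=(1.0449, 0.6411, -0.2849)
step 21: x0=(-1.2209, -0.1721, -0.2466) x1=(-0.0524, -0.3201, -0.0168) x2=(0.9713, 0.6288, -0.2633)
step 22: x0=(-1.1456, -0.0777, -0.2569) x1=(-0.0518, -0.3773, 0.0261) x2=(0.8958, 0.6159, -0.2417)
step 23: x0=(-1.0692, 0.0173, -0.2673) x1=(-0.0499, -0.4348, 0.0692) x2=(0.8186, 0.6023, -0.2201)
step 24: x0=(-0.9919, 0.1130, -0.2778) x1=(-0.0468, -0.4927, 0.1128) x2=(0.7402, 0.5883, -0.1985)
step 25: x0=(-0.9140, 0.2090, -0.2884) x1=(-0.0428, -0.5511, 0.1567) x2=(0.6609, 0.5741, -0.1769)
step 26: x0=(-0.8358, 0.3054, -0.2991) x1=(-0.0382, -0.6101, 0.2009) x2=(0.5811, 0.5598, -0.1554)
step 27: x0=(-0.7575, 0.4018, -0.3098) x1=(-0.0334, -0.6693, 0.2453) x2=(0.5011, 0.5454, -0.1339)
step 28: x0=(-0.6794, 0.4982, -0.3204) x1=(-0.0287, -0.7283, 0.2895) x2=(0.4213, 0.5311, -0.1124)
step 29: x0=(-0.6017, 0.5943, -0.3311) x1=(-0.0243, -0.7863, 0.3333) x2=(0.3421, 0.5167, -0.0908)
step 0 velocities: v0=(-0.7600, 0.4900, 0.1000) v1=(0.6500, 0.1200, 0.4600) v2=(0.5300, 0.7100, 0.2600)
step 0: KE=1.8734, PE=7.7744, E=9.6477
step 29 velocities: v0=(1.5488, 1.9180, -0.2130) v1=(0.0823, -1.1445, 0.8686) v2=(-1.5779, -0.2893, 0.4352)
step 29: KE=9.4497, PE=0.1907, E=9.6404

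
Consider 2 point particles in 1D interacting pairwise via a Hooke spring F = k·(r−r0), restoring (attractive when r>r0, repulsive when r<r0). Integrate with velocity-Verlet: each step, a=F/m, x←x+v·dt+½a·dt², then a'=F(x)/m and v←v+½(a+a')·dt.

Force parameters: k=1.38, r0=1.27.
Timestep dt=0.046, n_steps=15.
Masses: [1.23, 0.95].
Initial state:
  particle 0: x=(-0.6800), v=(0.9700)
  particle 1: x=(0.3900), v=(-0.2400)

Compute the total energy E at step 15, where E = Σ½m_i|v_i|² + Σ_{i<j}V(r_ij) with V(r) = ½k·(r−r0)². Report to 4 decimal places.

step 0: x0=(-0.6800) x1=(0.3900)
step 1: x0=(-0.6356) x1=(0.3793)
step 2: x0=(-0.5918) x1=(0.3693)
step 3: x0=(-0.5488) x1=(0.3603)
step 4: x0=(-0.5066) x1=(0.3524)
step 5: x0=(-0.4654) x1=(0.3458)
step 6: x0=(-0.4253) x1=(0.3406)
step 7: x0=(-0.3864) x1=(0.3369)
step 8: x0=(-0.3487) x1=(0.3349)
step 9: x0=(-0.3125) x1=(0.3347)
step 10: x0=(-0.2777) x1=(0.3365)
step 11: x0=(-0.2445) x1=(0.3402)
step 12: x0=(-0.2130) x1=(0.3461)
step 13: x0=(-0.1831) x1=(0.3541)
step 14: x0=(-0.1549) x1=(0.3644)
step 15: x0=(-0.1286) x1=(0.3770)
step 0 velocities: v0=(0.9700) v1=(-0.2400)
step 0: KE=0.6060, PE=0.0276, E=0.6336
step 15 velocities: v0=(0.5534) v1=(0.2994)
step 15: KE=0.2309, PE=0.4032, E=0.6341

0.6341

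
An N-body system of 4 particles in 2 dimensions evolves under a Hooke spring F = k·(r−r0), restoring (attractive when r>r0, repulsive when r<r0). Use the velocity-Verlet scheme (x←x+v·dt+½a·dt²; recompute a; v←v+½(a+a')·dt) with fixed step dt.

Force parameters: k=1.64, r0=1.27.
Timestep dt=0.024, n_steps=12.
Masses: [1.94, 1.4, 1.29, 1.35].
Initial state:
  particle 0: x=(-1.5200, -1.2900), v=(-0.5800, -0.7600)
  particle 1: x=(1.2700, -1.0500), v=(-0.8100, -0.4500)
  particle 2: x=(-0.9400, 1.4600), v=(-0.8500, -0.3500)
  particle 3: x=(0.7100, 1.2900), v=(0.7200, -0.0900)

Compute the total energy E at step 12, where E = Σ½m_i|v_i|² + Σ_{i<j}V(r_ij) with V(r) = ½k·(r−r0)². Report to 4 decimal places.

step 0: x0=(-1.5200, -1.2900) x1=(1.2700, -1.0500) x2=(-0.9400, 1.4600) x3=(0.7100, 1.2900)
step 1: x0=(-1.5331, -1.3074) x1=(1.2495, -1.0599) x2=(-0.9599, 1.4505) x3=(0.7267, 1.2869)
step 2: x0=(-1.5447, -1.3233) x1=(1.2269, -1.0682) x2=(-0.9787, 1.4386) x3=(0.7424, 1.2819)
step 3: x0=(-1.5546, -1.3375) x1=(1.2022, -1.0747) x2=(-0.9963, 1.4246) x3=(0.7568, 1.2750)
step 4: x0=(-1.5630, -1.3501) x1=(1.1754, -1.0796) x2=(-1.0129, 1.4082) x3=(0.7701, 1.2662)
step 5: x0=(-1.5698, -1.3611) x1=(1.1466, -1.0827) x2=(-1.0283, 1.3896) x3=(0.7820, 1.2555)
step 6: x0=(-1.5750, -1.3705) x1=(1.1158, -1.0843) x2=(-1.0426, 1.3687) x3=(0.7927, 1.2429)
step 7: x0=(-1.5786, -1.3783) x1=(1.0830, -1.0842) x2=(-1.0556, 1.3456) x3=(0.8020, 1.2284)
step 8: x0=(-1.5806, -1.3845) x1=(1.0483, -1.0824) x2=(-1.0675, 1.3203) x3=(0.8099, 1.2121)
step 9: x0=(-1.5811, -1.3890) x1=(1.0118, -1.0792) x2=(-1.0783, 1.2929) x3=(0.8163, 1.1938)
step 10: x0=(-1.5801, -1.3920) x1=(0.9735, -1.0743) x2=(-1.0878, 1.2633) x3=(0.8214, 1.1738)
step 11: x0=(-1.5776, -1.3934) x1=(0.9334, -1.0680) x2=(-1.0962, 1.2317) x3=(0.8249, 1.1519)
step 12: x0=(-1.5736, -1.3933) x1=(0.8917, -1.0603) x2=(-1.1034, 1.1981) x3=(0.8270, 1.1282)
step 0 velocities: v0=(-0.5800, -0.7600) v1=(-0.8100, -0.4500) v2=(-0.8500, -0.3500) v3=(0.7200, -0.0900)
step 0: KE=2.3880, PE=12.3326, E=14.7206
step 12 velocities: v0=(0.1968, 0.0364) v1=(-1.7730, 0.3516) v2=(-0.2765, -1.4420) v3=(0.0543, -1.0222)
step 12: KE=4.4238, PE=10.2956, E=14.7194

14.7194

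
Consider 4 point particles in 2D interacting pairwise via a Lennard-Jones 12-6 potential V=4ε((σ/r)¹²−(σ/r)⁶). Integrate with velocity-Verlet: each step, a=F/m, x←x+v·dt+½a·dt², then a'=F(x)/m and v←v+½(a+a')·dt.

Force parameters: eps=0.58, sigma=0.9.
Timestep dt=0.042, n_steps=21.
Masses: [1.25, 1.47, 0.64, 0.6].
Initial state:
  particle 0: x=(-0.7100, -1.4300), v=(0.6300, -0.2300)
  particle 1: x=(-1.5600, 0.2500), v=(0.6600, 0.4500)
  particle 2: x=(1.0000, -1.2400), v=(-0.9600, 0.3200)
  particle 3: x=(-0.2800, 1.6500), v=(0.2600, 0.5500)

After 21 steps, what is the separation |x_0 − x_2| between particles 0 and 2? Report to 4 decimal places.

1.4977

step 0: x0=(-0.7100, -1.4300) x1=(-1.5600, 0.2500) x2=(1.0000, -1.2400) x3=(-0.2800, 1.6500)
step 1: x0=(-0.6835, -1.4396) x1=(-1.5322, 0.2689) x2=(0.9595, -1.2266) x3=(-0.2692, 1.6730)
step 2: x0=(-0.6567, -1.4490) x1=(-1.5043, 0.2878) x2=(0.9183, -1.2132) x3=(-0.2585, 1.6958)
step 3: x0=(-0.6296, -1.4583) x1=(-1.4763, 0.3066) x2=(0.8765, -1.2000) x3=(-0.2480, 1.7184)
step 4: x0=(-0.6020, -1.4675) x1=(-1.4482, 0.3255) x2=(0.8337, -1.1868) x3=(-0.2376, 1.7408)
step 5: x0=(-0.5739, -1.4764) x1=(-1.4200, 0.3444) x2=(0.7896, -1.1739) x3=(-0.2275, 1.7630)
step 6: x0=(-0.5449, -1.4851) x1=(-1.3917, 0.3633) x2=(0.7438, -1.1614) x3=(-0.2175, 1.7849)
step 7: x0=(-0.5148, -1.4934) x1=(-1.3632, 0.3823) x2=(0.6959, -1.1494) x3=(-0.2077, 1.8066)
step 8: x0=(-0.4833, -1.5012) x1=(-1.3347, 0.4013) x2=(0.6451, -1.1382) x3=(-0.1981, 1.8281)
step 9: x0=(-0.4500, -1.5084) x1=(-1.3060, 0.4203) x2=(0.5905, -1.1281) x3=(-0.1887, 1.8493)
step 10: x0=(-0.4147, -1.5148) x1=(-1.2772, 0.4394) x2=(0.5320, -1.1194) x3=(-0.1795, 1.8702)
step 11: x0=(-0.3786, -1.5208) x1=(-1.2483, 0.4585) x2=(0.4721, -1.1113) x3=(-0.1704, 1.8908)
step 12: x0=(-0.3496, -1.5302) x1=(-1.2193, 0.4777) x2=(0.4258, -1.0965) x3=(-0.1616, 1.9112)
step 13: x0=(-0.3449, -1.5531) x1=(-1.1902, 0.4970) x2=(0.4268, -1.0553) x3=(-0.1531, 1.9312)
step 14: x0=(-0.3524, -1.5839) x1=(-1.1609, 0.5164) x2=(0.4517, -0.9985) x3=(-0.1447, 1.9509)
step 15: x0=(-0.3608, -1.6152) x1=(-1.1315, 0.5358) x2=(0.4783, -0.9404) x3=(-0.1366, 1.9703)
step 16: x0=(-0.3677, -1.6453) x1=(-1.1019, 0.5553) x2=(0.5018, -0.8846) x3=(-0.1287, 1.9893)
step 17: x0=(-0.3730, -1.6740) x1=(-1.0723, 0.5749) x2=(0.5221, -0.8315) x3=(-0.1211, 2.0080)
step 18: x0=(-0.3771, -1.7015) x1=(-1.0425, 0.5947) x2=(0.5399, -0.7806) x3=(-0.1137, 2.0262)
step 19: x0=(-0.3802, -1.7280) x1=(-1.0125, 0.6145) x2=(0.5558, -0.7314) x3=(-0.1066, 2.0440)
step 20: x0=(-0.3827, -1.7538) x1=(-0.9823, 0.6345) x2=(0.5703, -0.6835) x3=(-0.0997, 2.0613)
step 21: x0=(-0.3847, -1.7790) x1=(-0.9520, 0.6546) x2=(0.5838, -0.6366) x3=(-0.0932, 2.0782)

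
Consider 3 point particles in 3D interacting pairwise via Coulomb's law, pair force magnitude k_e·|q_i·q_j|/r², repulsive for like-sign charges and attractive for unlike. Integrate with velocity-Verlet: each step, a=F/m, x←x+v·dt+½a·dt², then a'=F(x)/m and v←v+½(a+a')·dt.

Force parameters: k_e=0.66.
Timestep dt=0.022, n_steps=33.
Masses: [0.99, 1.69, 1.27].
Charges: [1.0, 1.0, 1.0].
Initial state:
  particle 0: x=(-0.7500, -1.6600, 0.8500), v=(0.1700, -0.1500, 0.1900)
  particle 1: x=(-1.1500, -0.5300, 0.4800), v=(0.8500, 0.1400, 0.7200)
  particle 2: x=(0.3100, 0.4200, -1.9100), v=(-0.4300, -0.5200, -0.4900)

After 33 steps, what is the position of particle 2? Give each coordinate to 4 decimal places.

(0.0061, 0.0519, -2.2869)

step 0: x0=(-0.7500, -1.6600, 0.8500) x1=(-1.1500, -0.5300, 0.4800) x2=(0.3100, 0.4200, -1.9100)
step 1: x0=(-0.7462, -1.6634, 0.8542) x1=(-1.1313, -0.5269, 0.4958) x2=(0.3005, 0.4086, -1.9208)
step 2: x0=(-0.7424, -1.6670, 0.8585) x1=(-1.1127, -0.5236, 0.5116) x2=(0.2911, 0.3972, -1.9316)
step 3: x0=(-0.7385, -1.6708, 0.8629) x1=(-1.0941, -0.5203, 0.5274) x2=(0.2817, 0.3858, -1.9425)
step 4: x0=(-0.7346, -1.6748, 0.8673) x1=(-1.0756, -0.5169, 0.5432) x2=(0.2723, 0.3744, -1.9534)
step 5: x0=(-0.7306, -1.6790, 0.8719) x1=(-1.0571, -0.5133, 0.5590) x2=(0.2629, 0.3630, -1.9644)
step 6: x0=(-0.7266, -1.6834, 0.8765) x1=(-1.0386, -0.5097, 0.5748) x2=(0.2536, 0.3517, -1.9754)
step 7: x0=(-0.7225, -1.6881, 0.8811) x1=(-1.0202, -0.5059, 0.5905) x2=(0.2442, 0.3404, -1.9864)
step 8: x0=(-0.7184, -1.6929, 0.8858) x1=(-1.0018, -0.5020, 0.6062) x2=(0.2349, 0.3291, -1.9975)
step 9: x0=(-0.7142, -1.6979, 0.8906) x1=(-0.9835, -0.4981, 0.6220) x2=(0.2256, 0.3178, -2.0086)
step 10: x0=(-0.7101, -1.7032, 0.8955) x1=(-0.9652, -0.4940, 0.6377) x2=(0.2163, 0.3066, -2.0197)
step 11: x0=(-0.7058, -1.7086, 0.9004) x1=(-0.9469, -0.4898, 0.6534) x2=(0.2070, 0.2953, -2.0309)
step 12: x0=(-0.7016, -1.7143, 0.9054) x1=(-0.9287, -0.4855, 0.6691) x2=(0.1978, 0.2841, -2.0421)
step 13: x0=(-0.6973, -1.7202, 0.9104) x1=(-0.9104, -0.4811, 0.6848) x2=(0.1885, 0.2729, -2.0534)
step 14: x0=(-0.6930, -1.7262, 0.9155) x1=(-0.8923, -0.4765, 0.7005) x2=(0.1793, 0.2617, -2.0647)
step 15: x0=(-0.6886, -1.7325, 0.9206) x1=(-0.8741, -0.4719, 0.7162) x2=(0.1701, 0.2505, -2.0761)
step 16: x0=(-0.6843, -1.7390, 0.9258) x1=(-0.8560, -0.4672, 0.7319) x2=(0.1609, 0.2394, -2.0874)
step 17: x0=(-0.6799, -1.7457, 0.9310) x1=(-0.8378, -0.4624, 0.7476) x2=(0.1517, 0.2282, -2.0989)
step 18: x0=(-0.6755, -1.7525, 0.9363) x1=(-0.8197, -0.4574, 0.7634) x2=(0.1425, 0.2171, -2.1103)
step 19: x0=(-0.6711, -1.7596, 0.9416) x1=(-0.8016, -0.4524, 0.7791) x2=(0.1334, 0.2060, -2.1218)
step 20: x0=(-0.6666, -1.7669, 0.9470) x1=(-0.7836, -0.4472, 0.7948) x2=(0.1242, 0.1949, -2.1334)
step 21: x0=(-0.6622, -1.7743, 0.9524) x1=(-0.7655, -0.4420, 0.8105) x2=(0.1151, 0.1838, -2.1449)
step 22: x0=(-0.6577, -1.7820, 0.9578) x1=(-0.7475, -0.4366, 0.8262) x2=(0.1059, 0.1728, -2.1566)
step 23: x0=(-0.6533, -1.7898, 0.9633) x1=(-0.7295, -0.4312, 0.8420) x2=(0.0968, 0.1617, -2.1682)
step 24: x0=(-0.6488, -1.7978, 0.9688) x1=(-0.7115, -0.4257, 0.8577) x2=(0.0877, 0.1507, -2.1799)
step 25: x0=(-0.6444, -1.8060, 0.9744) x1=(-0.6934, -0.4200, 0.8735) x2=(0.0786, 0.1396, -2.1917)
step 26: x0=(-0.6399, -1.8144, 0.9800) x1=(-0.6754, -0.4143, 0.8893) x2=(0.0695, 0.1286, -2.2034)
step 27: x0=(-0.6354, -1.8230, 0.9856) x1=(-0.6575, -0.4085, 0.9050) x2=(0.0604, 0.1176, -2.2152)
step 28: x0=(-0.6310, -1.8317, 0.9912) x1=(-0.6395, -0.4026, 0.9208) x2=(0.0513, 0.1067, -2.2271)
step 29: x0=(-0.6265, -1.8406, 0.9969) x1=(-0.6215, -0.3966, 0.9366) x2=(0.0423, 0.0957, -2.2390)
step 30: x0=(-0.6220, -1.8496, 1.0025) x1=(-0.6035, -0.3905, 0.9524) x2=(0.0332, 0.0847, -2.2509)
step 31: x0=(-0.6176, -1.8588, 1.0083) x1=(-0.5855, -0.3843, 0.9683) x2=(0.0242, 0.0738, -2.2628)
step 32: x0=(-0.6131, -1.8682, 1.0140) x1=(-0.5676, -0.3780, 0.9841) x2=(0.0151, 0.0628, -2.2748)
step 33: x0=(-0.6087, -1.8778, 1.0197) x1=(-0.5496, -0.3717, 1.0000) x2=(0.0061, 0.0519, -2.2869)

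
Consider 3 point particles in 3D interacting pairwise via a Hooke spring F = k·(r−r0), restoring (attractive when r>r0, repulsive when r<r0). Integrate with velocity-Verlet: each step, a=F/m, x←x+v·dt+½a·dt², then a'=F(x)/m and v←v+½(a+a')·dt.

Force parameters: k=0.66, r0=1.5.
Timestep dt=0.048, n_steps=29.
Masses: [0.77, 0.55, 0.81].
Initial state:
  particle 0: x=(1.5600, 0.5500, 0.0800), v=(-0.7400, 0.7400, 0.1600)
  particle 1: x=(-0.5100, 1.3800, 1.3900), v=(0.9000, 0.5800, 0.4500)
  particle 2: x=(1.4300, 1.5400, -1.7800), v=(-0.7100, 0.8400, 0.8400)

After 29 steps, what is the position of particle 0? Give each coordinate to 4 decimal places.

(0.2674, 1.6739, 0.2746)

step 0: x0=(1.5600, 0.5500, 0.0800) x1=(-0.5100, 1.3800, 1.3900) x2=(1.4300, 1.5400, -1.7800)
step 1: x0=(1.5236, 0.5861, 0.0877) x1=(-0.4640, 1.4075, 1.4082) x2=(1.3949, 1.5800, -1.7374)
step 2: x0=(1.4855, 0.6235, 0.0954) x1=(-0.4127, 1.4343, 1.4198) x2=(1.3577, 1.6192, -1.6904)
step 3: x0=(1.4459, 0.6620, 0.1032) x1=(-0.3566, 1.4606, 1.4250) x2=(1.3188, 1.6578, -1.6390)
step 4: x0=(1.4049, 0.7016, 0.1111) x1=(-0.2960, 1.4864, 1.4240) x2=(1.2780, 1.6956, -1.5836)
step 5: x0=(1.3627, 0.7422, 0.1191) x1=(-0.2313, 1.5117, 1.4171) x2=(1.2357, 1.7328, -1.5242)
step 6: x0=(1.3195, 0.7837, 0.1272) x1=(-0.1630, 1.5368, 1.4047) x2=(1.1919, 1.7694, -1.4612)
step 7: x0=(1.2754, 0.8260, 0.1354) x1=(-0.0916, 1.5615, 1.3870) x2=(1.1469, 1.8053, -1.3947)
step 8: x0=(1.2305, 0.8690, 0.1437) x1=(-0.0175, 1.5861, 1.3646) x2=(1.1007, 1.8407, -1.3250)
step 9: x0=(1.1851, 0.9126, 0.1520) x1=(0.0589, 1.6106, 1.3379) x2=(1.0535, 1.8756, -1.2525)
step 10: x0=(1.1394, 0.9566, 0.1604) x1=(0.1369, 1.6352, 1.3073) x2=(1.0055, 1.9101, -1.1774)
step 11: x0=(1.0934, 1.0009, 0.1687) x1=(0.2163, 1.6599, 1.2735) x2=(0.9567, 1.9441, -1.1001)
step 12: x0=(1.0473, 1.0454, 0.1770) x1=(0.2966, 1.6849, 1.2369) x2=(0.9075, 1.9779, -1.0208)
step 13: x0=(1.0013, 1.0899, 0.1852) x1=(0.3775, 1.7102, 1.1982) x2=(0.8578, 2.0114, -0.9400)
step 14: x0=(0.9554, 1.1342, 0.1932) x1=(0.4586, 1.7360, 1.1578) x2=(0.8079, 2.0448, -0.8579)
step 15: x0=(0.9098, 1.1781, 0.2009) x1=(0.5396, 1.7624, 1.1165) x2=(0.7577, 2.0782, -0.7749)
step 16: x0=(0.8644, 1.2214, 0.2083) x1=(0.6205, 1.7894, 1.0748) x2=(0.7074, 2.1116, -0.6914)
step 17: x0=(0.8193, 1.2640, 0.2154) x1=(0.7011, 1.8173, 1.0333) x2=(0.6571, 2.1452, -0.6076)
step 18: x0=(0.7744, 1.3056, 0.2220) x1=(0.7816, 1.8460, 0.9925) x2=(0.6066, 2.1791, -0.5239)
step 19: x0=(0.7295, 1.3460, 0.2281) x1=(0.8620, 1.8756, 0.9528) x2=(0.5561, 2.2135, -0.4404)
step 20: x0=(0.6846, 1.3852, 0.2337) x1=(0.9427, 1.9062, 0.9144) x2=(0.5055, 2.2485, -0.3575)
step 21: x0=(0.6395, 1.4230, 0.2390) x1=(1.0240, 1.9377, 0.8776) x2=(0.4547, 2.2842, -0.2752)
step 22: x0=(0.5941, 1.4593, 0.2439) x1=(1.1062, 1.9700, 0.8424) x2=(0.4035, 2.3208, -0.1936)
step 23: x0=(0.5483, 1.4941, 0.2485) x1=(1.1895, 2.0030, 0.8086) x2=(0.3520, 2.3583, -0.1128)
step 24: x0=(0.5020, 1.5274, 0.2529) x1=(1.2741, 2.0365, 0.7760) x2=(0.3000, 2.3968, -0.0326)
step 25: x0=(0.4554, 1.5593, 0.2573) x1=(1.3600, 2.0705, 0.7443) x2=(0.2475, 2.4364, 0.0470)
step 26: x0=(0.4085, 1.5898, 0.2617) x1=(1.4469, 2.1048, 0.7132) x2=(0.1946, 2.4771, 0.1263)
step 27: x0=(0.3614, 1.6190, 0.2660) x1=(1.5346, 2.1394, 0.6825) x2=(0.1413, 2.5189, 0.2054)
step 28: x0=(0.3143, 1.6470, 0.2703) x1=(1.6226, 2.1741, 0.6519) x2=(0.0878, 2.5617, 0.2844)
step 29: x0=(0.2674, 1.6739, 0.2746) x1=(1.7103, 2.2090, 0.6212) x2=(0.0343, 2.6054, 0.3634)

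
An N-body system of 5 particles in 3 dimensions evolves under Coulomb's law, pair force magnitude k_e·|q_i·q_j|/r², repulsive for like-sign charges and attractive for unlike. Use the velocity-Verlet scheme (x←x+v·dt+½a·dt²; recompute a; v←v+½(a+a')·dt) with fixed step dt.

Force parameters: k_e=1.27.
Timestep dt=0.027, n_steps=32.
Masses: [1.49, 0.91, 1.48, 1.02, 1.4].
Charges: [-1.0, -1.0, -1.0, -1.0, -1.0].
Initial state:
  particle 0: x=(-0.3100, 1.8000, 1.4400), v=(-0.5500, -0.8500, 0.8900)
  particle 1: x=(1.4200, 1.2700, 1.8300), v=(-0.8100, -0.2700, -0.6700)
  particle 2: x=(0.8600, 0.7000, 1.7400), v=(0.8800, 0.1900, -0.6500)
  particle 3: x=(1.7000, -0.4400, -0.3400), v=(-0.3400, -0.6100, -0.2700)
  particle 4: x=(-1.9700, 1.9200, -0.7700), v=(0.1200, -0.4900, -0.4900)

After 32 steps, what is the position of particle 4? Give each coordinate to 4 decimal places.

step 0: x0=(-0.3100, 1.8000, 1.4400) x1=(1.4200, 1.2700, 1.8300) x2=(0.8600, 0.7000, 1.7400) x3=(1.7000, -0.4400, -0.3400) x4=(-1.9700, 1.9200, -0.7700)
step 1: x0=(-0.3250, 1.7772, 1.4640) x1=(1.3988, 1.2633, 1.8121) x2=(0.8835, 0.7047, 1.7225) x3=(1.6909, -0.4566, -0.3474) x4=(-1.9668, 1.9068, -0.7833)
step 2: x0=(-0.3403, 1.7546, 1.4881) x1=(1.3791, 1.2578, 1.7946) x2=(0.9065, 0.7086, 1.7050) x3=(1.6819, -0.4734, -0.3551) x4=(-1.9638, 1.8936, -0.7967)
step 3: x0=(-0.3560, 1.7322, 1.5122) x1=(1.3610, 1.2537, 1.7775) x2=(0.9288, 0.7114, 1.6874) x3=(1.6731, -0.4904, -0.3630) x4=(-1.9609, 1.8805, -0.8102)
step 4: x0=(-0.3720, 1.7100, 1.5363) x1=(1.3445, 1.2513, 1.7609) x2=(0.9506, 0.7131, 1.6699) x3=(1.6644, -0.5076, -0.3711) x4=(-1.9581, 1.8674, -0.8239)
step 5: x0=(-0.3884, 1.6881, 1.5605) x1=(1.3296, 1.2506, 1.7447) x2=(0.9717, 0.7136, 1.6523) x3=(1.6558, -0.5250, -0.3795) x4=(-1.9555, 1.8544, -0.8376)
step 6: x0=(-0.4051, 1.6664, 1.5847) x1=(1.3164, 1.2519, 1.7291) x2=(0.9922, 0.7129, 1.6346) x3=(1.6474, -0.5427, -0.3881) x4=(-1.9530, 1.8414, -0.8515)
step 7: x0=(-0.4222, 1.6448, 1.6090) x1=(1.3048, 1.2554, 1.7140) x2=(1.0121, 0.7107, 1.6168) x3=(1.6391, -0.5605, -0.3970) x4=(-1.9506, 1.8284, -0.8655)
step 8: x0=(-0.4396, 1.6234, 1.6333) x1=(1.2948, 1.2611, 1.6994) x2=(1.0314, 0.7071, 1.5988) x3=(1.6310, -0.5786, -0.4061) x4=(-1.9484, 1.8155, -0.8797)
step 9: x0=(-0.4574, 1.6023, 1.6578) x1=(1.2862, 1.2691, 1.6854) x2=(1.0502, 0.7020, 1.5807) x3=(1.6230, -0.5969, -0.4155) x4=(-1.9463, 1.8026, -0.8939)
step 10: x0=(-0.4756, 1.5812, 1.6823) x1=(1.2790, 1.2796, 1.6720) x2=(1.0686, 0.6953, 1.5624) x3=(1.6151, -0.6155, -0.4251) x4=(-1.9443, 1.7897, -0.9083)
step 11: x0=(-0.4941, 1.5604, 1.7070) x1=(1.2730, 1.2924, 1.6592) x2=(1.0867, 0.6871, 1.5440) x3=(1.6073, -0.6342, -0.4349) x4=(-1.9424, 1.7769, -0.9227)
step 12: x0=(-0.5129, 1.5396, 1.7317) x1=(1.2680, 1.3076, 1.6469) x2=(1.1044, 0.6775, 1.5253) x3=(1.5996, -0.6532, -0.4450) x4=(-1.9407, 1.7642, -0.9373)
step 13: x0=(-0.5321, 1.5190, 1.7566) x1=(1.2639, 1.3250, 1.6351) x2=(1.1220, 0.6665, 1.5065) x3=(1.5921, -0.6724, -0.4553) x4=(-1.9391, 1.7514, -0.9520)
step 14: x0=(-0.5517, 1.4985, 1.7816) x1=(1.2607, 1.3446, 1.6239) x2=(1.1395, 0.6541, 1.4875) x3=(1.5847, -0.6919, -0.4659) x4=(-1.9376, 1.7388, -0.9669)
step 15: x0=(-0.5715, 1.4782, 1.8067) x1=(1.2581, 1.3661, 1.6131) x2=(1.1569, 0.6406, 1.4684) x3=(1.5774, -0.7115, -0.4766) x4=(-1.9362, 1.7261, -0.9818)
step 16: x0=(-0.5917, 1.4579, 1.8319) x1=(1.2561, 1.3895, 1.6028) x2=(1.1744, 0.6259, 1.4492) x3=(1.5702, -0.7314, -0.4876) x4=(-1.9350, 1.7135, -0.9969)
step 17: x0=(-0.6122, 1.4377, 1.8573) x1=(1.2545, 1.4145, 1.5929) x2=(1.1918, 0.6103, 1.4298) x3=(1.5631, -0.7515, -0.4989) x4=(-1.9338, 1.7010, -1.0120)
step 18: x0=(-0.6330, 1.4176, 1.8828) x1=(1.2535, 1.4411, 1.5833) x2=(1.2094, 0.5937, 1.4103) x3=(1.5562, -0.7718, -0.5103) x4=(-1.9328, 1.6884, -1.0273)
step 19: x0=(-0.6541, 1.3976, 1.9085) x1=(1.2527, 1.4691, 1.5741) x2=(1.2270, 0.5763, 1.3907) x3=(1.5493, -0.7924, -0.5220) x4=(-1.9319, 1.6759, -1.0427)
step 20: x0=(-0.6755, 1.3776, 1.9343) x1=(1.2524, 1.4984, 1.5652) x2=(1.2448, 0.5582, 1.3711) x3=(1.5426, -0.8131, -0.5340) x4=(-1.9311, 1.6635, -1.0582)
step 21: x0=(-0.6972, 1.3577, 1.9602) x1=(1.2523, 1.5288, 1.5566) x2=(1.2627, 0.5394, 1.3513) x3=(1.5359, -0.8341, -0.5461) x4=(-1.9305, 1.6511, -1.0738)
step 22: x0=(-0.7191, 1.3379, 1.9863) x1=(1.2525, 1.5603, 1.5483) x2=(1.2807, 0.5200, 1.3316) x3=(1.5293, -0.8553, -0.5584) x4=(-1.9299, 1.6387, -1.0895)
step 23: x0=(-0.7413, 1.3180, 2.0125) x1=(1.2530, 1.5928, 1.5401) x2=(1.2989, 0.5001, 1.3118) x3=(1.5229, -0.8768, -0.5710) x4=(-1.9294, 1.6264, -1.1053)
step 24: x0=(-0.7637, 1.2983, 2.0389) x1=(1.2537, 1.6262, 1.5322) x2=(1.3172, 0.4797, 1.2920) x3=(1.5165, -0.8984, -0.5838) x4=(-1.9291, 1.6141, -1.1212)
step 25: x0=(-0.7864, 1.2785, 2.0654) x1=(1.2546, 1.6604, 1.5245) x2=(1.3357, 0.4588, 1.2721) x3=(1.5102, -0.9203, -0.5968) x4=(-1.9288, 1.6018, -1.1373)
step 26: x0=(-0.8093, 1.2588, 2.0921) x1=(1.2557, 1.6954, 1.5170) x2=(1.3543, 0.4376, 1.2523) x3=(1.5040, -0.9424, -0.6100) x4=(-1.9287, 1.5896, -1.1534)
step 27: x0=(-0.8324, 1.2391, 2.1189) x1=(1.2570, 1.7311, 1.5096) x2=(1.3730, 0.4161, 1.2324) x3=(1.4979, -0.9647, -0.6235) x4=(-1.9287, 1.5774, -1.1696)
step 28: x0=(-0.8557, 1.2194, 2.1458) x1=(1.2585, 1.7675, 1.5024) x2=(1.3918, 0.3943, 1.2126) x3=(1.4919, -0.9872, -0.6371) x4=(-1.9287, 1.5652, -1.1860)
step 29: x0=(-0.8792, 1.1998, 2.1729) x1=(1.2602, 1.8045, 1.4953) x2=(1.4109, 0.3721, 1.1928) x3=(1.4860, -1.0100, -0.6510) x4=(-1.9289, 1.5531, -1.2024)
step 30: x0=(-0.9029, 1.1801, 2.2001) x1=(1.2620, 1.8420, 1.4883) x2=(1.4300, 0.3498, 1.1730) x3=(1.4801, -1.0329, -0.6650) x4=(-1.9292, 1.5410, -1.2189)
step 31: x0=(-0.9267, 1.1605, 2.2274) x1=(1.2640, 1.8801, 1.4815) x2=(1.4492, 0.3272, 1.1532) x3=(1.4743, -1.0561, -0.6793) x4=(-1.9296, 1.5290, -1.2356)
step 32: x0=(-0.9508, 1.1409, 2.2549) x1=(1.2661, 1.9187, 1.4747) x2=(1.4686, 0.3044, 1.1334) x3=(1.4686, -1.0795, -0.6937) x4=(-1.9300, 1.5170, -1.2523)

(-1.9300, 1.5170, -1.2523)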